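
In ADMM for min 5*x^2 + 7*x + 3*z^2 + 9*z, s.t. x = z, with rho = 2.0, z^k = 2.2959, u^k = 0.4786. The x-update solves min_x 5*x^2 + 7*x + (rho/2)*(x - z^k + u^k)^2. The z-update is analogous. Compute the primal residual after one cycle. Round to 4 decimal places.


ADMM iteration with rho = 2.0, z^k = 2.2959, u^k = 0.4786
Step 1: x-update.
Minimize 5*x^2 + 7*x + (2.0/2)*(x - 2.2959 + 0.4786)^2
FOC: (2*5 + 2.0)*x = -7 + 2.0*(2.2959 - 0.4786)
x^{k+1} = -0.2805
Step 2: z-update.
Minimize 3*z^2 + 9*z + (2.0/2)*(-0.2805 - z + 0.4786)^2
FOC: (2*3 + 2.0)*z = -9 + 2.0*(-0.2805 + 0.4786)
z^{k+1} = -1.0755
Step 3: u-update.
u^{k+1} = 0.4786 - 0.2805 + 1.0755 = 1.2736
Step 4: Primal residual = |-0.2805 + 1.0755| = 0.795


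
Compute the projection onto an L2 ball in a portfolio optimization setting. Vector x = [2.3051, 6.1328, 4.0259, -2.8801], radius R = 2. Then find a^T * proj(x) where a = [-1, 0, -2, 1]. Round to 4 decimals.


Step 1: Compute ||x|| (intermediates to 6 decimals).
||x|| = sqrt(2.3051^2 + 6.1328^2 + 4.0259^2 + (-2.8801)^2) = 8.211429
Step 2: Project.
Since ||x|| > R, scale = R/||x|| = 2/8.211429 = 0.243563, proj(x) = scale * x
proj(x) = [0.561437, 1.493723, 0.98056, -0.701486]
Step 3: Dot product.
a^T * proj(x) = -1*0.561437 + 0*1.493723 - 2*0.98056 + 1*(-0.701486) = -3.224


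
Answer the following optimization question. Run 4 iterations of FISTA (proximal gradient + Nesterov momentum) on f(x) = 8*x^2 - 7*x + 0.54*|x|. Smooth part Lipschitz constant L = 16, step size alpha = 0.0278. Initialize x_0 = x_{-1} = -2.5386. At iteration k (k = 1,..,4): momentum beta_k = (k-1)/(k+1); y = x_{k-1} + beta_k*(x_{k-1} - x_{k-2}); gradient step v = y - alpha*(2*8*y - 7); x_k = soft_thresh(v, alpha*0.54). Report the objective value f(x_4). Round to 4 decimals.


FISTA on f(x) = 8*x^2 - 7*x + 0.54*|x|
L = 16, alpha = 0.0278
Iteration 1: beta = 0.0, y = -2.5386 + 0.0*(-2.5386 + 2.5386) = -2.5386
  grad(y) = -47.6176, v = y - alpha*grad = -1.2148
  prox(v) = soft_thresh(-1.2148, 0.015) = -1.1998
Iteration 2: beta = 0.3333, y = -1.1998 + 0.3333*(-1.1998 + 2.5386) = -0.7536
  grad(y) = -19.0569, v = y - alpha*grad = -0.2238
  prox(v) = soft_thresh(-0.2238, 0.015) = -0.2088
Iteration 3: beta = 0.5, y = -0.2088 + 0.5*(-0.2088 + 1.1998) = 0.2868
  grad(y) = -2.4118, v = y - alpha*grad = 0.3538
  prox(v) = soft_thresh(0.3538, 0.015) = 0.3388
Iteration 4: beta = 0.6, y = 0.3388 + 0.6*(0.3388 + 0.2088) = 0.6673
  grad(y) = 3.6774, v = y - alpha*grad = 0.5651
  prox(v) = soft_thresh(0.5651, 0.015) = 0.5501
f(x_4) = 8*0.5501^2 - 7*0.5501 + 0.54*|0.5501| = -1.1328


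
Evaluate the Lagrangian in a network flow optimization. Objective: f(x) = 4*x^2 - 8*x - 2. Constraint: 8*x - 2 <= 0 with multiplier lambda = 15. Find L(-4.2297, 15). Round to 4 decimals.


Step 1: Evaluate f(x).
f(-4.2297) = 4*(-4.2297)^2 - 8*(-4.2297) - 2 = 103.399
Step 2: Evaluate g(x).
g(-4.2297) = 8*-4.2297 - 2 = -35.8376
Step 3: Compute Lagrangian.
L = 103.399 + 15*-35.8376 = -434.165


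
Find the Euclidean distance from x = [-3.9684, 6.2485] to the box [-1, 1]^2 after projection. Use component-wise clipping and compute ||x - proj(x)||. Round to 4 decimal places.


Project each component onto [-1, 1].
clip(-3.9684) = -1.0, clip(6.2485) = 1.0
Projection = [-1.0, 1.0]
Squared diffs: [8.8114, 27.5468]
Distance = sqrt(36.3582) = 6.0298


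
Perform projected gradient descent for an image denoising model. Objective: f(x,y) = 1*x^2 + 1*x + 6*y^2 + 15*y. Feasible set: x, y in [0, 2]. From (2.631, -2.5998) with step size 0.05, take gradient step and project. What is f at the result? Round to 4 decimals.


Step 1: Compute gradient at (2.631, -2.5998).
grad_x = 2*1*2.631 + 1 = 6.262
grad_y = 2*6*-2.5998 + 15 = -16.1976
Step 2: Gradient step.
x_raw = 2.631 - 0.05*6.262 = 2.3179
y_raw = -2.5998 - 0.05*-16.1976 = -1.7899
Step 3: Project onto [0, 2].
x_proj = clip(2.3179) = 2.0
y_proj = clip(-1.7899) = 0.0
Step 4: Evaluate f.
f(2.0, 0.0) = 6.0


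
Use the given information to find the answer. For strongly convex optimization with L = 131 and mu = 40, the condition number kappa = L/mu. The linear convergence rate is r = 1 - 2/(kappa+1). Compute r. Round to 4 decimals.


Step 1: Compute the condition number.
kappa = L/mu = 131/40 = 3.275
Step 2: Compute the convergence rate.
r = 1 - 2/(kappa + 1) = 1 - 2*mu/(L + mu) = (L - mu)/(L + mu) = 91/171 = 0.5322


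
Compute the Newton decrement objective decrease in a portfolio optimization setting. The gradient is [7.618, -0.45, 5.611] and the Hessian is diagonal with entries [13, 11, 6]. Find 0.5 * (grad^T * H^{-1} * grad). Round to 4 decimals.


Step 1: H is diagonal, so H^(-1) * g = [0.586, -0.0409, 0.9352].
Step 2: g^T H^(-1) g = sum_i g_i^2 / H_ii
  = (7.618)^2/13 + (-0.45)^2/11 + (5.611)^2/6
  = 4.4641 + 0.0184 + 5.2472 = 9.7298
Step 3: Objective decrease = 0.5 * g^T H^(-1) g = 4.8649


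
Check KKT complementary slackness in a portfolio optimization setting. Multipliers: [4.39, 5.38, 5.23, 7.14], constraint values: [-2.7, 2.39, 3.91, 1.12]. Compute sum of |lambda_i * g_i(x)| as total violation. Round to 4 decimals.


KKT complementary slackness check:
lambda_1 * g_1 = 4.39 * -2.7 = -11.853
lambda_2 * g_2 = 5.38 * 2.39 = 12.8582
lambda_3 * g_3 = 5.23 * 3.91 = 20.4493
lambda_4 * g_4 = 7.14 * 1.12 = 7.9968
Total violation = 11.853 + 12.8582 + 20.4493 + 7.9968 = 53.1573


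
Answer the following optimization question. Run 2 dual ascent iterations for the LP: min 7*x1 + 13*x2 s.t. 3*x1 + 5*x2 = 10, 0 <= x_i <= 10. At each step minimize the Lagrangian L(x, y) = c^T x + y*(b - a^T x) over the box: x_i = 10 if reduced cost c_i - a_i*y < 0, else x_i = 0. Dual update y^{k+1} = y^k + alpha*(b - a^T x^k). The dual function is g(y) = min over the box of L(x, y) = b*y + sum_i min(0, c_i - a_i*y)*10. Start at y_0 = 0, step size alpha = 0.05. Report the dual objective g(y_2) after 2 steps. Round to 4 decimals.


Dual ascent for LP: min 7*x1 + 13*x2, 3*x1 + 5*x2 = 10, 0 <= x_i <= 10
Step 1: y^k = 0.0, reduced costs: (7.0, 13.0)
  x^k = (0.0, 0.0), subgradient = b - a^T x = 10.0
  y^{k+1} = 0.0 + 0.05*10.0 = 0.5
Step 2: y^k = 0.5, reduced costs: (5.5, 10.5)
  x^k = (0.0, 0.0), subgradient = b - a^T x = 10.0
  y^{k+1} = 0.5 + 0.05*10.0 = 1.0
Dual objective at y_2 = 1.0: reduced costs (4.0, 8.0), box minimizer x = (0.0, 0.0)
g(y_2) = b*y + (c1 - a1*y)*x1 + (c2 - a2*y)*x2 = 10*1.0 + 4.0*0.0 + 8.0*0.0 = 10.0 + 0.0 + 0.0 = 10.0


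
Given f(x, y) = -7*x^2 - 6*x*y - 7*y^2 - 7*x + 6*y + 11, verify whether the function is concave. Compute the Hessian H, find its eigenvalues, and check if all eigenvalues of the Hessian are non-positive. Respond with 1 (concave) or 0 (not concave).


The Hessian of f(x,y) = -7*x^2 - 6*x*y - 7*y^2 - 7*x + 6*y + 11 is:
H = [[-14, -6], [-6, -14]]
Trace = -14 - 14 = -28
Determinant = -14*-14 - (-6)^2 = 160
Discriminant = (-28)^2 - 4*160 = 144.0
Eigenvalues: lambda_1 = -20.0, lambda_2 = -8.0
The function is concave.

1


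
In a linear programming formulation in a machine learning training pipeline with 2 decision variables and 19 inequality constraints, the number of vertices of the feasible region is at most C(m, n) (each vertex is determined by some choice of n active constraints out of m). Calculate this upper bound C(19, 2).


Each vertex corresponds to some choice of n active constraints out of m, so the number of vertices is at most C(m, n) = m! / (n!(m-n)!).
m = 19, n = 2
Numerator: 19 * 18
Denominator: 2! = 2
C(19, 2) = 171


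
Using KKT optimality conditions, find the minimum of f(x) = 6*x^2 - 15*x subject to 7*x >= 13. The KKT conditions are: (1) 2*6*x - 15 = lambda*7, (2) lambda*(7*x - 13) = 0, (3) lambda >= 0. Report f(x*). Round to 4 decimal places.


Step 1: Try lambda = 0 (constraint inactive).
x_unc = 15/(2*6) = 1.25
Check: 7*1.25 = 8.75 < 13 -- violated!
Step 2: Constraint must be active: 7*x = 13
x* = 13/7 = 1.8571 (rounded; the exact value 13/7 is used below)
lambda = (2*6*(13/7) - 15)/7 = 1.0408
Step 3: Compute optimal value.
f(x*) = 6*(13/7)^2 - 15*(13/7) = -7.1633


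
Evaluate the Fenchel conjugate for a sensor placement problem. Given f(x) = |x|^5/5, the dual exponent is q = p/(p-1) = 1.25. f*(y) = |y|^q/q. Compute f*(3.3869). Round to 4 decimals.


The conjugate exponent q satisfies 1/p + 1/q = 1.
p = 5, so q = 5/(5 - 1) = 1.25
|y|^q = 3.3869^1.25 = 4.5947
f*(3.3869) = 4.5947 / 1.25 = 3.6757


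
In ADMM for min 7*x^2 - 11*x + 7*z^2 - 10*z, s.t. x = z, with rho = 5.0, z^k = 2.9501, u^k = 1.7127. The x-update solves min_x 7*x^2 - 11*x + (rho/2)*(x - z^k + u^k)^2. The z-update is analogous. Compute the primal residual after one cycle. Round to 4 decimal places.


ADMM iteration with rho = 5.0, z^k = 2.9501, u^k = 1.7127
Step 1: x-update.
Minimize 7*x^2 - 11*x + (5.0/2)*(x - 2.9501 + 1.7127)^2
FOC: (2*7 + 5.0)*x = 11 + 5.0*(2.9501 - 1.7127)
x^{k+1} = 0.9046
Step 2: z-update.
Minimize 7*z^2 - 10*z + (5.0/2)*(0.9046 - z + 1.7127)^2
FOC: (2*7 + 5.0)*z = 10 + 5.0*(0.9046 + 1.7127)
z^{k+1} = 1.2151
Step 3: u-update.
u^{k+1} = 1.7127 + 0.9046 - 1.2151 = 1.4022
Step 4: Primal residual = |0.9046 - 1.2151| = 0.3105


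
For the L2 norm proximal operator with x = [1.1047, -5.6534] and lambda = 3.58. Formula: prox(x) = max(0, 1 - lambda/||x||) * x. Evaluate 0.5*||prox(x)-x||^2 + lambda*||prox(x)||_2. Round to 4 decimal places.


Step 1: Compute ||x||.
||x|| = 5.7603
Step 2: Compute scaling factor.
scale = max(0, 1 - 3.58/5.7603) = 0.3785
Step 3: prox(x) = [0.4181, -2.1399]
||prox(x)|| = 2.1803
Step 4: Proximal objective.
0.5*||prox-x||^2 = 6.4082
lambda*||prox|| = 7.8055
Total = 14.2137


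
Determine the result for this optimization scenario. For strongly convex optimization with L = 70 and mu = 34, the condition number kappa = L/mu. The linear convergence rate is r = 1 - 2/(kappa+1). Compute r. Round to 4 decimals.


Step 1: Compute the condition number.
kappa = L/mu = 70/34 = 2.0588
Step 2: Compute the convergence rate.
r = 1 - 2/(kappa + 1) = 1 - 2*mu/(L + mu) = (L - mu)/(L + mu) = 36/104 = 0.3462


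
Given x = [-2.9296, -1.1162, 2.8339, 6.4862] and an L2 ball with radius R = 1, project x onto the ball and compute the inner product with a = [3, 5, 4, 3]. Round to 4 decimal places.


Step 1: Compute ||x|| (intermediates to 6 decimals).
||x|| = sqrt((-2.9296)^2 + (-1.1162)^2 + 2.8339^2 + 6.4862^2) = 7.741462
Step 2: Project.
Since ||x|| > R, scale = R/||x|| = 1/7.741462 = 0.129175, proj(x) = scale * x
proj(x) = [-0.378431, -0.144185, 0.366069, 0.837855]
Step 3: Dot product.
a^T * proj(x) = 3*(-0.378431) + 5*(-0.144185) + 4*0.366069 + 3*0.837855 = 2.1216


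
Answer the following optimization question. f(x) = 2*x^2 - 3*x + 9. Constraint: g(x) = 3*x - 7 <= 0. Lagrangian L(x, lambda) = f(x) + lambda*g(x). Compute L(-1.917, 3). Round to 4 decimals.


Step 1: Evaluate f(x).
f(-1.917) = 2*(-1.917)^2 - 3*(-1.917) + 9 = 22.1008
Step 2: Evaluate g(x).
g(-1.917) = 3*-1.917 - 7 = -12.751
Step 3: Compute Lagrangian.
L = 22.1008 + 3*-12.751 = -16.1522


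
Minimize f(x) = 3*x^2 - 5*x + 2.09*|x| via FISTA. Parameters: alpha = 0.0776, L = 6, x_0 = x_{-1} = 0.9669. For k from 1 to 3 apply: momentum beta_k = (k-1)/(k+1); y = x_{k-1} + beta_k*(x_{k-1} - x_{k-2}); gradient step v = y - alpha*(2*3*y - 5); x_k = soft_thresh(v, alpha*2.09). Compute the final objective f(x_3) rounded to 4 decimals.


FISTA on f(x) = 3*x^2 - 5*x + 2.09*|x|
L = 6, alpha = 0.0776
Iteration 1: beta = 0.0, y = 0.9669 + 0.0*(0.9669 - 0.9669) = 0.9669
  grad(y) = 0.8014, v = y - alpha*grad = 0.9047
  prox(v) = soft_thresh(0.9047, 0.1622) = 0.7425
Iteration 2: beta = 0.3333, y = 0.7425 + 0.3333*(0.7425 - 0.9669) = 0.6677
  grad(y) = -0.9936, v = y - alpha*grad = 0.7448
  prox(v) = soft_thresh(0.7448, 0.1622) = 0.5827
Iteration 3: beta = 0.5, y = 0.5827 + 0.5*(0.5827 - 0.7425) = 0.5027
  grad(y) = -1.9837, v = y - alpha*grad = 0.6567
  prox(v) = soft_thresh(0.6567, 0.1622) = 0.4945
f(x_3) = 3*0.4945^2 - 5*0.4945 + 2.09*|0.4945| = -0.7054


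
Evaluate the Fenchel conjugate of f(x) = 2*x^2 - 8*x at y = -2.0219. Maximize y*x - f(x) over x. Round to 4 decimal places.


f*(y) = sup_x {y*x - a*x^2 - b*x} = sup_x {(y-b)*x - a*x^2}
FOC: (y - b) - 2a*x = 0 => x* = (y - b)/(2a)
x* = (-2.0219 + 8)/(2*2) = 1.4945
f*(-2.0219) = (y-b)^2/(4a) = (-2.0219 + 8)^2/(4*2)
= 35.7377/8 = 4.4672


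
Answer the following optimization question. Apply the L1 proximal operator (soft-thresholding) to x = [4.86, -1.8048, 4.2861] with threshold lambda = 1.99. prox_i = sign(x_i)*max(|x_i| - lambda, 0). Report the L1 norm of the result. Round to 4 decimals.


Soft-thresholding with lambda = 1.99:
prox(4.86) = sign(4.86)*max(|4.86| - 1.99, 0) = 2.87
prox(-1.8048) = sign(-1.8048)*max(|-1.8048| - 1.99, 0) = 0.0
prox(4.2861) = sign(4.2861)*max(|4.2861| - 1.99, 0) = 2.2961
prox(x) = [2.87, 0.0, 2.2961]
||prox(x)||_1 = 2.87 + 0.0 + 2.2961 = 5.1661


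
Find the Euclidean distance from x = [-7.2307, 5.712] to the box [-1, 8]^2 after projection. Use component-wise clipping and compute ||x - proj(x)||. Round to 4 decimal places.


Project each component onto [-1, 8].
clip(-7.2307) = -1.0, clip(5.712) = 5.712
Projection = [-1.0, 5.712]
Squared diffs: [38.8216, 0.0]
Distance = sqrt(38.8216) = 6.2307


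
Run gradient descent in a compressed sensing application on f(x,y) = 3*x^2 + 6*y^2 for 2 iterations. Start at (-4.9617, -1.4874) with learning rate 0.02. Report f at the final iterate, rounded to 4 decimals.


Gradient descent on f(x,y) = 3*x^2 + 6*y^2.
Starting point: (-4.9617, -1.4874), alpha = 0.02
Step 1: grad_x = 2*3*-4.9617 = -29.7702, grad_y = 2*6*-1.4874 = -17.8488
  x_1 = -4.9617 - 0.02*-29.7702 = -4.3663
  y_1 = -1.4874 - 0.02*-17.8488 = -1.1304
Step 2: grad_x = 2*3*-4.3663 = -26.1978, grad_y = 2*6*-1.1304 = -13.5651
  x_2 = -4.3663 - 0.02*-26.1978 = -3.8423
  y_2 = -1.1304 - 0.02*-13.5651 = -0.8591
f(-3.8423, -0.8591) = 3*(-3.8423)^2 + 6*(-0.8591)^2 = 48.7193


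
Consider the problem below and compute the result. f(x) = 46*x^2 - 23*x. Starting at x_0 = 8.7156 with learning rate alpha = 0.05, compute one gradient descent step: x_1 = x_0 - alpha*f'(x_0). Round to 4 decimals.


We compute the gradient at x_0 and apply the update.
f'(x) = 92*x - 23
f'(8.7156) = 92*8.7156 - 23 = 778.8352
x_1 = 8.7156 - 0.05*778.8352 = -30.2262


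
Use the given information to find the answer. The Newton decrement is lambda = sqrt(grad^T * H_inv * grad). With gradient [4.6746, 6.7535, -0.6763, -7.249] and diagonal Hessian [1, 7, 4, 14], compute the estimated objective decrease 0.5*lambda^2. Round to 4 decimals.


Step 1: H is diagonal, so H^(-1) * g = [4.6746, 0.9648, -0.1691, -0.5178].
Step 2: g^T H^(-1) g = sum_i g_i^2 / H_ii
  = (4.6746)^2/1 + (6.7535)^2/7 + (-0.6763)^2/4 + (-7.249)^2/14
  = 21.8519 + 6.5157 + 0.1143 + 3.7534 = 32.2353
Step 3: Objective decrease = 0.5 * g^T H^(-1) g = 16.1177


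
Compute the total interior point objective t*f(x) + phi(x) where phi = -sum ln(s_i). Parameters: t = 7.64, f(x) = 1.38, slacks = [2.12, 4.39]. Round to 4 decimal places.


Step 1: Compute log-barrier.
ln values: [0.7514, 1.4793]
phi = -(0.7514 + 1.4793) = -2.2307
Step 2: Compute augmented objective.
t*f(x) = 7.64*1.38 = 10.5432
Total = 10.5432 - 2.2307 = 8.3125


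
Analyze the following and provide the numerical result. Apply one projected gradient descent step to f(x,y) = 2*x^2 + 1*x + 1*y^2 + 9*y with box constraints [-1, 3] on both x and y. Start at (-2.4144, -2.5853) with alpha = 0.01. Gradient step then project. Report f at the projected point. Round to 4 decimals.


Step 1: Compute gradient at (-2.4144, -2.5853).
grad_x = 2*2*-2.4144 + 1 = -8.6576
grad_y = 2*1*-2.5853 + 9 = 3.8294
Step 2: Gradient step.
x_raw = -2.4144 - 0.01*-8.6576 = -2.3278
y_raw = -2.5853 - 0.01*3.8294 = -2.6236
Step 3: Project onto [-1, 3].
x_proj = clip(-2.3278) = -1.0
y_proj = clip(-2.6236) = -1.0
Step 4: Evaluate f.
f(-1.0, -1.0) = -7.0


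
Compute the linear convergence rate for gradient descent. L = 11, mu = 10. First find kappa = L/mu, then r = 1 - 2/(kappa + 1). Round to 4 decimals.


Step 1: Compute the condition number.
kappa = L/mu = 11/10 = 1.1
Step 2: Compute the convergence rate.
r = 1 - 2/(kappa + 1) = 1 - 2*mu/(L + mu) = (L - mu)/(L + mu) = 1/21 = 0.0476


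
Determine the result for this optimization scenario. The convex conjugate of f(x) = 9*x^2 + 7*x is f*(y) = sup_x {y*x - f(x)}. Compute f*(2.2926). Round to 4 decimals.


f*(y) = sup_x {y*x - a*x^2 - b*x} = sup_x {(y-b)*x - a*x^2}
FOC: (y - b) - 2a*x = 0 => x* = (y - b)/(2a)
x* = (2.2926 - 7)/(2*9) = -0.2615
f*(2.2926) = (y-b)^2/(4a) = (2.2926 - 7)^2/(4*9)
= 22.1596/36 = 0.6155


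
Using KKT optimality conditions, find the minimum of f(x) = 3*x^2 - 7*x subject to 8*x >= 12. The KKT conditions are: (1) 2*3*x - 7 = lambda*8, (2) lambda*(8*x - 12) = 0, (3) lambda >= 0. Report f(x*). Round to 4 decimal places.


Step 1: Try lambda = 0 (constraint inactive).
x_unc = 7/(2*3) = 1.1667
Check: 8*1.1667 = 9.3336 < 12 -- violated!
Step 2: Constraint must be active: 8*x = 12
x* = 12/8 = 1.5
lambda = (2*3*1.5 - 7)/8 = 0.25
Step 3: Compute optimal value.
f(x*) = 3*1.5^2 - 7*1.5 = -3.75


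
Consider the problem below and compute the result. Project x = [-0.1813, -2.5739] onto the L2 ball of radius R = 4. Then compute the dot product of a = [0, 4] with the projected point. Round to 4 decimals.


Step 1: Compute ||x|| (intermediates to 6 decimals).
||x|| = sqrt((-0.1813)^2 + (-2.5739)^2) = 2.580277
Step 2: Project.
Since ||x|| <= R, proj = x (no scaling needed).
proj(x) = [-0.1813, -2.5739]
Step 3: Dot product.
a^T * proj(x) = 0*(-0.1813) + 4*(-2.5739) = -10.2956


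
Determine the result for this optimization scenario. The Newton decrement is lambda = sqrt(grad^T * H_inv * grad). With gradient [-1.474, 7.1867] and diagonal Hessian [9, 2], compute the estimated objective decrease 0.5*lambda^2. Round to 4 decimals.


Step 1: H is diagonal, so H^(-1) * g = [-0.1638, 3.5934].
Step 2: g^T H^(-1) g = sum_i g_i^2 / H_ii
  = (-1.474)^2/9 + (7.1867)^2/2
  = 0.2414 + 25.8243 = 26.0657
Step 3: Objective decrease = 0.5 * g^T H^(-1) g = 13.0329


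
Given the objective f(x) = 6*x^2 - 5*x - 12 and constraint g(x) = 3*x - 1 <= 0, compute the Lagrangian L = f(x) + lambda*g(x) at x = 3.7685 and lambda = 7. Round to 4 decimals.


Step 1: Evaluate f(x).
f(3.7685) = 6*3.7685^2 - 5*3.7685 - 12 = 54.3671
Step 2: Evaluate g(x).
g(3.7685) = 3*3.7685 - 1 = 10.3055
Step 3: Compute Lagrangian.
L = 54.3671 + 7*10.3055 = 126.5056


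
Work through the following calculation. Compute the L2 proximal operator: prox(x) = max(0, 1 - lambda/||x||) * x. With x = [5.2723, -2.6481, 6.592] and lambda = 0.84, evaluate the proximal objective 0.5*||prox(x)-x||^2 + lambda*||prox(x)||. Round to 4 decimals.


Step 1: Compute ||x||.
||x|| = 8.8467
Step 2: Compute scaling factor.
scale = max(0, 1 - 0.84/8.8467) = 0.905
Step 3: prox(x) = [4.7717, -2.3967, 5.9661]
||prox(x)|| = 8.0067
Step 4: Proximal objective.
0.5*||prox-x||^2 = 0.3528
lambda*||prox|| = 6.7256
Total = 7.0784


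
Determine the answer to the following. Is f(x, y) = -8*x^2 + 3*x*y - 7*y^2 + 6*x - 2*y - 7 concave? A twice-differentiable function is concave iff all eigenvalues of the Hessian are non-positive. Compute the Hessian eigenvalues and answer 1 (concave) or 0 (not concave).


The Hessian of f(x,y) = -8*x^2 + 3*x*y - 7*y^2 + 6*x - 2*y - 7 is:
H = [[-16, 3], [3, -14]]
Trace = -16 - 14 = -30
Determinant = -16*-14 - (3)^2 = 215
Discriminant = (-30)^2 - 4*215 = 40.0
Eigenvalues: lambda_1 = -18.1623, lambda_2 = -11.8377
The function is concave.

1


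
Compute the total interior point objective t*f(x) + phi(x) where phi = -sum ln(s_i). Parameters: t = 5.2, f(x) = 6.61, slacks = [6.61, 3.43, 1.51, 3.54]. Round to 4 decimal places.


Step 1: Compute log-barrier.
ln values: [1.8886, 1.2326, 0.4121, 1.2641]
phi = -(1.8886 + 1.2326 + 0.4121 + 1.2641) = -4.7974
Step 2: Compute augmented objective.
t*f(x) = 5.2*6.61 = 34.372
Total = 34.372 - 4.7974 = 29.5746


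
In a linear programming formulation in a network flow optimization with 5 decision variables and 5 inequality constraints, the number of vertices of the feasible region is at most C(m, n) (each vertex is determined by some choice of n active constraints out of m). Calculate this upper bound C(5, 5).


Each vertex corresponds to some choice of n active constraints out of m, so the number of vertices is at most C(m, n) = m! / (n!(m-n)!).
m = 5, n = 5
Numerator: 5 * 4 * 3 * 2 * 1
Denominator: 5! = 120
C(5, 5) = 1


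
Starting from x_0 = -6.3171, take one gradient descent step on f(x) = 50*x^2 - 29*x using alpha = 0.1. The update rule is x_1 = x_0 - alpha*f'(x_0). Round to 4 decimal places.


We compute the gradient at x_0 and apply the update.
f'(x) = 100*x - 29
f'(-6.3171) = 100*-6.3171 - 29 = -660.71
x_1 = -6.3171 - 0.1*-660.71 = 59.7539


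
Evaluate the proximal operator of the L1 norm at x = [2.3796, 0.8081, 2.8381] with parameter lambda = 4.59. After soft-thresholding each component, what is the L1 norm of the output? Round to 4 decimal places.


Soft-thresholding with lambda = 4.59:
prox(2.3796) = sign(2.3796)*max(|2.3796| - 4.59, 0) = 0.0
prox(0.8081) = sign(0.8081)*max(|0.8081| - 4.59, 0) = 0.0
prox(2.8381) = sign(2.8381)*max(|2.8381| - 4.59, 0) = 0.0
prox(x) = [0.0, 0.0, 0.0]
||prox(x)||_1 = 0.0 + 0.0 + 0.0 = 0.0


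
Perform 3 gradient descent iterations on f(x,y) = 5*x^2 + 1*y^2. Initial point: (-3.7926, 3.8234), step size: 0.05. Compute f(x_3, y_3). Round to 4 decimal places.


Gradient descent on f(x,y) = 5*x^2 + 1*y^2.
Starting point: (-3.7926, 3.8234), alpha = 0.05
Step 1: grad_x = 2*5*-3.7926 = -37.926, grad_y = 2*1*3.8234 = 7.6468
  x_1 = -3.7926 - 0.05*-37.926 = -1.8963
  y_1 = 3.8234 - 0.05*7.6468 = 3.4411
Step 2: grad_x = 2*5*-1.8963 = -18.963, grad_y = 2*1*3.4411 = 6.8821
  x_2 = -1.8963 - 0.05*-18.963 = -0.9482
  y_2 = 3.4411 - 0.05*6.8821 = 3.097
Step 3: grad_x = 2*5*-0.9482 = -9.4815, grad_y = 2*1*3.097 = 6.1939
  x_3 = -0.9482 - 0.05*-9.4815 = -0.4741
  y_3 = 3.097 - 0.05*6.1939 = 2.7873
f(-0.4741, 2.7873) = 5*(-0.4741)^2 + 1*2.7873^2 = 8.8925


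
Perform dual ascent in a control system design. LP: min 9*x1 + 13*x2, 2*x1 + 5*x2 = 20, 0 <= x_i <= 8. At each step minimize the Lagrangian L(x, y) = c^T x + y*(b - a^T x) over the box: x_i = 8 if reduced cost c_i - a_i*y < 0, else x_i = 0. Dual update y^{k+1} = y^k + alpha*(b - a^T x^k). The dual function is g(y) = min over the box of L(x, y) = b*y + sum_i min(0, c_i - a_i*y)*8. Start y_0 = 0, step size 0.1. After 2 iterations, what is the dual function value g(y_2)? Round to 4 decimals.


Dual ascent for LP: min 9*x1 + 13*x2, 2*x1 + 5*x2 = 20, 0 <= x_i <= 8
Step 1: y^k = 0.0, reduced costs: (9.0, 13.0)
  x^k = (0.0, 0.0), subgradient = b - a^T x = 20.0
  y^{k+1} = 0.0 + 0.1*20.0 = 2.0
Step 2: y^k = 2.0, reduced costs: (5.0, 3.0)
  x^k = (0.0, 0.0), subgradient = b - a^T x = 20.0
  y^{k+1} = 2.0 + 0.1*20.0 = 4.0
Dual objective at y_2 = 4.0: reduced costs (1.0, -7.0), box minimizer x = (0.0, 8.0)
g(y_2) = b*y + (c1 - a1*y)*x1 + (c2 - a2*y)*x2 = 20*4.0 + 1.0*0.0 + (-7.0)*8.0 = 80.0 + 0.0 - 56.0 = 24.0


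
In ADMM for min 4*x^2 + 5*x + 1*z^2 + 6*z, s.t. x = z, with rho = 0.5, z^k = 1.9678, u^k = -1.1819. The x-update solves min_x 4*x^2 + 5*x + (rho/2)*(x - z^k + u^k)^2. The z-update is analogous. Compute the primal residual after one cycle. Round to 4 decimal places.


ADMM iteration with rho = 0.5, z^k = 1.9678, u^k = -1.1819
Step 1: x-update.
Minimize 4*x^2 + 5*x + (0.5/2)*(x - 1.9678 - 1.1819)^2
FOC: (2*4 + 0.5)*x = -5 + 0.5*(1.9678 + 1.1819)
x^{k+1} = -0.403
Step 2: z-update.
Minimize 1*z^2 + 6*z + (0.5/2)*(-0.403 - z - 1.1819)^2
FOC: (2*1 + 0.5)*z = -6 + 0.5*(-0.403 - 1.1819)
z^{k+1} = -2.717
Step 3: u-update.
u^{k+1} = -1.1819 - 0.403 + 2.717 = 1.1321
Step 4: Primal residual = |-0.403 + 2.717| = 2.314


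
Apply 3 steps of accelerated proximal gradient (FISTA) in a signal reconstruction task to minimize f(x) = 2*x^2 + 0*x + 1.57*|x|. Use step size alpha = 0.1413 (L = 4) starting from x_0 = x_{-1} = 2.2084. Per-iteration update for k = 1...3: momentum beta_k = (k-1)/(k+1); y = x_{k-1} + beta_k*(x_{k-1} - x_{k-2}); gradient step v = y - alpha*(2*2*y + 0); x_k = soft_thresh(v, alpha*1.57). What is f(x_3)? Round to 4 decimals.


FISTA on f(x) = 2*x^2 + 0*x + 1.57*|x|
L = 4, alpha = 0.1413
Iteration 1: beta = 0.0, y = 2.2084 + 0.0*(2.2084 - 2.2084) = 2.2084
  grad(y) = 8.8336, v = y - alpha*grad = 0.9602
  prox(v) = soft_thresh(0.9602, 0.2218) = 0.7384
Iteration 2: beta = 0.3333, y = 0.7384 + 0.3333*(0.7384 - 2.2084) = 0.2484
  grad(y) = 0.9934, v = y - alpha*grad = 0.108
  prox(v) = soft_thresh(0.108, 0.2218) = 0.0
Iteration 3: beta = 0.5, y = 0.0 + 0.5*(0.0 - 0.7384) = -0.3692
  grad(y) = -1.4767, v = y - alpha*grad = -0.1605
  prox(v) = soft_thresh(-0.1605, 0.2218) = 0.0
f(x_3) = 2*0.0^2 + 0*0.0 + 1.57*|0.0| = 0.0


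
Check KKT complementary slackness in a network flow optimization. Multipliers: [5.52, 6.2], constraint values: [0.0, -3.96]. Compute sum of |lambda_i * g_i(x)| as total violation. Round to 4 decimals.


KKT complementary slackness check:
lambda_1 * g_1 = 5.52 * 0.0 = 0.0
lambda_2 * g_2 = 6.2 * -3.96 = -24.552
Total violation = 0.0 + 24.552 = 24.552


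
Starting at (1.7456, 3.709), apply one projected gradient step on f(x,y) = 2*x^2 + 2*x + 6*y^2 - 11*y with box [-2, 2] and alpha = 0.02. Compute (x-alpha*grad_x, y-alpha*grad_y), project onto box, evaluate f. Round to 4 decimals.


Step 1: Compute gradient at (1.7456, 3.709).
grad_x = 2*2*1.7456 + 2 = 8.9824
grad_y = 2*6*3.709 - 11 = 33.508
Step 2: Gradient step.
x_raw = 1.7456 - 0.02*8.9824 = 1.566
y_raw = 3.709 - 0.02*33.508 = 3.0388
Step 3: Project onto [-2, 2].
x_proj = clip(1.566) = 1.566
y_proj = clip(3.0388) = 2.0
Step 4: Evaluate f.
f(1.566, 2.0) = 10.0363


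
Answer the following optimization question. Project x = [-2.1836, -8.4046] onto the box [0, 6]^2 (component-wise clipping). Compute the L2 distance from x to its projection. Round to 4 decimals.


Project each component onto [0, 6].
clip(-2.1836) = 0.0, clip(-8.4046) = 0.0
Projection = [0.0, 0.0]
Squared diffs: [4.7681, 70.6373]
Distance = sqrt(75.4054) = 8.6836


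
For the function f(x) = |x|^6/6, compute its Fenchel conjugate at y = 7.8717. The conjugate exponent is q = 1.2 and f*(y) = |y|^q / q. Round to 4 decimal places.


The conjugate exponent q satisfies 1/p + 1/q = 1.
p = 6, so q = 6/(6 - 1) = 1.2
|y|^q = 7.8717^1.2 = 11.8927
f*(7.8717) = 11.8927 / 1.2 = 9.9106


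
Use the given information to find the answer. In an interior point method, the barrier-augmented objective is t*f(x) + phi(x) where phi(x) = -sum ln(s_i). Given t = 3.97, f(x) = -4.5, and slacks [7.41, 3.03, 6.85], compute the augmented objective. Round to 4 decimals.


Step 1: Compute log-barrier.
ln values: [2.0028, 1.1086, 1.9242]
phi = -(2.0028 + 1.1086 + 1.9242) = -5.0356
Step 2: Compute augmented objective.
t*f(x) = 3.97*-4.5 = -17.865
Total = -17.865 - 5.0356 = -22.9006


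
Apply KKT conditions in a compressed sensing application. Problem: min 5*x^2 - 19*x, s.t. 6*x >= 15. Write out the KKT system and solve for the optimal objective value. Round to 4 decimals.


Step 1: Try lambda = 0 (constraint inactive).
x_unc = 19/(2*5) = 1.9
Check: 6*1.9 = 11.4 < 15 -- violated!
Step 2: Constraint must be active: 6*x = 15
x* = 15/6 = 2.5
lambda = (2*5*2.5 - 19)/6 = 1.0
Step 3: Compute optimal value.
f(x*) = 5*2.5^2 - 19*2.5 = -16.25


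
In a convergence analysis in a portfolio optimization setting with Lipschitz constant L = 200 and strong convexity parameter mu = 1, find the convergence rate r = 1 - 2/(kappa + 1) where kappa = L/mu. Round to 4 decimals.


Step 1: Compute the condition number.
kappa = L/mu = 200/1 = 200.0
Step 2: Compute the convergence rate.
r = 1 - 2/(kappa + 1) = 1 - 2*mu/(L + mu) = (L - mu)/(L + mu) = 199/201 = 0.99


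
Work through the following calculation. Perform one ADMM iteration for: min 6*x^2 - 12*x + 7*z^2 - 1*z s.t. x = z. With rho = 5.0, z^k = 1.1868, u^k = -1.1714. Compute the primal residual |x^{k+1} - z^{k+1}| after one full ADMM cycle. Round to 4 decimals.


ADMM iteration with rho = 5.0, z^k = 1.1868, u^k = -1.1714
Step 1: x-update.
Minimize 6*x^2 - 12*x + (5.0/2)*(x - 1.1868 - 1.1714)^2
FOC: (2*6 + 5.0)*x = 12 + 5.0*(1.1868 + 1.1714)
x^{k+1} = 1.3995
Step 2: z-update.
Minimize 7*z^2 - 1*z + (5.0/2)*(1.3995 - z - 1.1714)^2
FOC: (2*7 + 5.0)*z = 1 + 5.0*(1.3995 - 1.1714)
z^{k+1} = 0.1127
Step 3: u-update.
u^{k+1} = -1.1714 + 1.3995 - 0.1127 = 0.1154
Step 4: Primal residual = |1.3995 - 0.1127| = 1.2868


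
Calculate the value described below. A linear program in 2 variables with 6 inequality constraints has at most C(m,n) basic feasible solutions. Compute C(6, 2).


Each vertex corresponds to some choice of n active constraints out of m, so the number of vertices is at most C(m, n) = m! / (n!(m-n)!).
m = 6, n = 2
Numerator: 6 * 5
Denominator: 2! = 2
C(6, 2) = 15


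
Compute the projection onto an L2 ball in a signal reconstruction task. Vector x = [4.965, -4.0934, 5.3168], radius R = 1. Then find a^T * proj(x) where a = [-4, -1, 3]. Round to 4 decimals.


Step 1: Compute ||x|| (intermediates to 6 decimals).
||x|| = sqrt(4.965^2 + (-4.0934)^2 + 5.3168^2) = 8.347186
Step 2: Project.
Since ||x|| > R, scale = R/||x|| = 1/8.347186 = 0.119801, proj(x) = scale * x
proj(x) = [0.594812, -0.490393, 0.636958]
Step 3: Dot product.
a^T * proj(x) = -4*0.594812 - 1*(-0.490393) + 3*0.636958 = 0.022


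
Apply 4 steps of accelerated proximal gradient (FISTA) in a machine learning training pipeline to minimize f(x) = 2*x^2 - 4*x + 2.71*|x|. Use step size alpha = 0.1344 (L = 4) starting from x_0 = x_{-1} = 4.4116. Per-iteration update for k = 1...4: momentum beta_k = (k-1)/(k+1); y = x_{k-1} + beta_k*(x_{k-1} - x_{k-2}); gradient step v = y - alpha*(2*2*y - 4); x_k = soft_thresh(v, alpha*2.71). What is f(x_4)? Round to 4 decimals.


FISTA on f(x) = 2*x^2 - 4*x + 2.71*|x|
L = 4, alpha = 0.1344
Iteration 1: beta = 0.0, y = 4.4116 + 0.0*(4.4116 - 4.4116) = 4.4116
  grad(y) = 13.6464, v = y - alpha*grad = 2.5775
  prox(v) = soft_thresh(2.5775, 0.3642) = 2.2133
Iteration 2: beta = 0.3333, y = 2.2133 + 0.3333*(2.2133 - 4.4116) = 1.4805
  grad(y) = 1.9221, v = y - alpha*grad = 1.2222
  prox(v) = soft_thresh(1.2222, 0.3642) = 0.858
Iteration 3: beta = 0.5, y = 0.858 + 0.5*(0.858 - 2.2133) = 0.1803
  grad(y) = -3.2788, v = y - alpha*grad = 0.621
  prox(v) = soft_thresh(0.621, 0.3642) = 0.2568
Iteration 4: beta = 0.6, y = 0.2568 + 0.6*(0.2568 - 0.858) = -0.104
  grad(y) = -4.4159, v = y - alpha*grad = 0.4895
  prox(v) = soft_thresh(0.4895, 0.3642) = 0.1253
f(x_4) = 2*0.1253^2 - 4*0.1253 + 2.71*|0.1253| = -0.1302


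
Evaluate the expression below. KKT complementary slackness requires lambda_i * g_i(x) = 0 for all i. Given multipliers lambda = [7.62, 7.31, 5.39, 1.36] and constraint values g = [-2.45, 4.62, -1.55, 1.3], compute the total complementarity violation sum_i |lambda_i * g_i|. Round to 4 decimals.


KKT complementary slackness check:
lambda_1 * g_1 = 7.62 * -2.45 = -18.669
lambda_2 * g_2 = 7.31 * 4.62 = 33.7722
lambda_3 * g_3 = 5.39 * -1.55 = -8.3545
lambda_4 * g_4 = 1.36 * 1.3 = 1.768
Total violation = 18.669 + 33.7722 + 8.3545 + 1.768 = 62.5637


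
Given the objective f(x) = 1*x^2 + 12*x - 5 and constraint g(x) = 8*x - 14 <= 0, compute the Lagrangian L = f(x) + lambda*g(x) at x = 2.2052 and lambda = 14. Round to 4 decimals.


Step 1: Evaluate f(x).
f(2.2052) = 1*2.2052^2 + 12*2.2052 - 5 = 26.3253
Step 2: Evaluate g(x).
g(2.2052) = 8*2.2052 - 14 = 3.6416
Step 3: Compute Lagrangian.
L = 26.3253 + 14*3.6416 = 77.3077


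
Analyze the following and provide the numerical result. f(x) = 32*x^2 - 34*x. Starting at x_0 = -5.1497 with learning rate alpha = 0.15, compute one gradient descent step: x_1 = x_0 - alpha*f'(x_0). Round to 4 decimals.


We compute the gradient at x_0 and apply the update.
f'(x) = 64*x - 34
f'(-5.1497) = 64*-5.1497 - 34 = -363.5808
x_1 = -5.1497 - 0.15*-363.5808 = 49.3874


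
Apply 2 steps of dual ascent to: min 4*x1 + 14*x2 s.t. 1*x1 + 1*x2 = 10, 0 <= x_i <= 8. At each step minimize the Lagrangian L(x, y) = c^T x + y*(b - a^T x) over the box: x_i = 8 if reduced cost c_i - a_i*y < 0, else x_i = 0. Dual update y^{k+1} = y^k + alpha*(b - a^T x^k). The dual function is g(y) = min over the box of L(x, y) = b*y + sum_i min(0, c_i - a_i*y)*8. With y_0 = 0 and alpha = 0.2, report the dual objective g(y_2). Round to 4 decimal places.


Dual ascent for LP: min 4*x1 + 14*x2, 1*x1 + 1*x2 = 10, 0 <= x_i <= 8
Step 1: y^k = 0.0, reduced costs: (4.0, 14.0)
  x^k = (0.0, 0.0), subgradient = b - a^T x = 10.0
  y^{k+1} = 0.0 + 0.2*10.0 = 2.0
Step 2: y^k = 2.0, reduced costs: (2.0, 12.0)
  x^k = (0.0, 0.0), subgradient = b - a^T x = 10.0
  y^{k+1} = 2.0 + 0.2*10.0 = 4.0
Dual objective at y_2 = 4.0: reduced costs (0.0, 10.0), box minimizer x = (0.0, 0.0)
g(y_2) = b*y + (c1 - a1*y)*x1 + (c2 - a2*y)*x2 = 10*4.0 + 0.0*0.0 + 10.0*0.0 = 40.0 + 0.0 + 0.0 = 40.0


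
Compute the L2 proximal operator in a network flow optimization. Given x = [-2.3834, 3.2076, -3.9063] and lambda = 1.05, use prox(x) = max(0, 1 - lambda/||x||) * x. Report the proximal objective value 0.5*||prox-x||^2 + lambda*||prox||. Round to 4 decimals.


Step 1: Compute ||x||.
||x|| = 5.5882
Step 2: Compute scaling factor.
scale = max(0, 1 - 1.05/5.5882) = 0.8121
Step 3: prox(x) = [-1.9356, 2.6049, -3.1723]
||prox(x)|| = 4.5382
Step 4: Proximal objective.
0.5*||prox-x||^2 = 0.5513
lambda*||prox|| = 4.7651
Total = 5.3164


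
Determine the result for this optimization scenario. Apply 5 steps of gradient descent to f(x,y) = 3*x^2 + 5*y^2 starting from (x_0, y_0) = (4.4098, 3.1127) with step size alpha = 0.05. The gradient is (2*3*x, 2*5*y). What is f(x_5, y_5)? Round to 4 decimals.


Gradient descent on f(x,y) = 3*x^2 + 5*y^2.
Starting point: (4.4098, 3.1127), alpha = 0.05
Step 1: grad_x = 2*3*4.4098 = 26.4588, grad_y = 2*5*3.1127 = 31.127
  x_1 = 4.4098 - 0.05*26.4588 = 3.0869
  y_1 = 3.1127 - 0.05*31.127 = 1.5564
Step 2: grad_x = 2*3*3.0869 = 18.5212, grad_y = 2*5*1.5564 = 15.5635
  x_2 = 3.0869 - 0.05*18.5212 = 2.1608
  y_2 = 1.5564 - 0.05*15.5635 = 0.7782
Step 3: grad_x = 2*3*2.1608 = 12.9648, grad_y = 2*5*0.7782 = 7.7818
  x_3 = 2.1608 - 0.05*12.9648 = 1.5126
  y_3 = 0.7782 - 0.05*7.7818 = 0.3891
Step 4: grad_x = 2*3*1.5126 = 9.0754, grad_y = 2*5*0.3891 = 3.8909
  x_4 = 1.5126 - 0.05*9.0754 = 1.0588
  y_4 = 0.3891 - 0.05*3.8909 = 0.1945
Step 5: grad_x = 2*3*1.0588 = 6.3528, grad_y = 2*5*0.1945 = 1.9454
  x_5 = 1.0588 - 0.05*6.3528 = 0.7412
  y_5 = 0.1945 - 0.05*1.9454 = 0.0973
f(0.7412, 0.0973) = 3*0.7412^2 + 5*0.0973^2 = 1.6952


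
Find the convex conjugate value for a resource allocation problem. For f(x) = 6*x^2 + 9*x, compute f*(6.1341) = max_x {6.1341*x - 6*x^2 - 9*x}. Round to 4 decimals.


f*(y) = sup_x {y*x - a*x^2 - b*x} = sup_x {(y-b)*x - a*x^2}
FOC: (y - b) - 2a*x = 0 => x* = (y - b)/(2a)
x* = (6.1341 - 9)/(2*6) = -0.2388
f*(6.1341) = (y-b)^2/(4a) = (6.1341 - 9)^2/(4*6)
= 8.2134/24 = 0.3422


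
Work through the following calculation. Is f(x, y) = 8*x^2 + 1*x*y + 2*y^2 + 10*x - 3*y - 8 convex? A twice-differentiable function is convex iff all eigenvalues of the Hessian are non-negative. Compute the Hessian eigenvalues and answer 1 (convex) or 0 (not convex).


The Hessian of f(x,y) = 8*x^2 + 1*x*y + 2*y^2 + 10*x - 3*y - 8 is:
H = [[16, 1], [1, 4]]
Trace = 16 + 4 = 20
Determinant = 16*4 - (1)^2 = 63
Discriminant = (20)^2 - 4*63 = 148.0
Eigenvalues: lambda_1 = 3.9172, lambda_2 = 16.0828
The function is convex.

1


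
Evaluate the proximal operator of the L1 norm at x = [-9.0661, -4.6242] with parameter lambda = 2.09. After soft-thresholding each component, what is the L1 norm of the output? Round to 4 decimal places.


Soft-thresholding with lambda = 2.09:
prox(-9.0661) = sign(-9.0661)*max(|-9.0661| - 2.09, 0) = -6.9761
prox(-4.6242) = sign(-4.6242)*max(|-4.6242| - 2.09, 0) = -2.5342
prox(x) = [-6.9761, -2.5342]
||prox(x)||_1 = 6.9761 + 2.5342 = 9.5103


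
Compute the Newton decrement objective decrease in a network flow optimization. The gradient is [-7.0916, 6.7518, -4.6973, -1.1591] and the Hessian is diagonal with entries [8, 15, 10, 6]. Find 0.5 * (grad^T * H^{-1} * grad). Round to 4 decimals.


Step 1: H is diagonal, so H^(-1) * g = [-0.8865, 0.4501, -0.4697, -0.1932].
Step 2: g^T H^(-1) g = sum_i g_i^2 / H_ii
  = (-7.0916)^2/8 + (6.7518)^2/15 + (-4.6973)^2/10 + (-1.1591)^2/6
  = 6.2863 + 3.0391 + 2.2065 + 0.2239 = 11.7559
Step 3: Objective decrease = 0.5 * g^T H^(-1) g = 5.8779


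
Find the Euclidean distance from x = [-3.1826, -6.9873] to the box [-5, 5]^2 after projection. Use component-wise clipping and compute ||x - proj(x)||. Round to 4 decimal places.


Project each component onto [-5, 5].
clip(-3.1826) = -3.1826, clip(-6.9873) = -5.0
Projection = [-3.1826, -5.0]
Squared diffs: [0.0, 3.9494]
Distance = sqrt(3.9494) = 1.9873


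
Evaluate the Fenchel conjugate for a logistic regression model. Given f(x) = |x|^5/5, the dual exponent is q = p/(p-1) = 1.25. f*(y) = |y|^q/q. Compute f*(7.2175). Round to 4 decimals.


The conjugate exponent q satisfies 1/p + 1/q = 1.
p = 5, so q = 5/(5 - 1) = 1.25
|y|^q = 7.2175^1.25 = 11.83
f*(7.2175) = 11.83 / 1.25 = 9.464


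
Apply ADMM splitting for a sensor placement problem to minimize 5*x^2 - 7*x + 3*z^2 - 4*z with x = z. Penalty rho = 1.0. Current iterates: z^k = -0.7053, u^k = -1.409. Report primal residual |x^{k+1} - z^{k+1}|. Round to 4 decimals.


ADMM iteration with rho = 1.0, z^k = -0.7053, u^k = -1.409
Step 1: x-update.
Minimize 5*x^2 - 7*x + (1.0/2)*(x + 0.7053 - 1.409)^2
FOC: (2*5 + 1.0)*x = 7 + 1.0*(-0.7053 + 1.409)
x^{k+1} = 0.7003
Step 2: z-update.
Minimize 3*z^2 - 4*z + (1.0/2)*(0.7003 - z - 1.409)^2
FOC: (2*3 + 1.0)*z = 4 + 1.0*(0.7003 - 1.409)
z^{k+1} = 0.4702
Step 3: u-update.
u^{k+1} = -1.409 + 0.7003 - 0.4702 = -1.1789
Step 4: Primal residual = |0.7003 - 0.4702| = 0.2301


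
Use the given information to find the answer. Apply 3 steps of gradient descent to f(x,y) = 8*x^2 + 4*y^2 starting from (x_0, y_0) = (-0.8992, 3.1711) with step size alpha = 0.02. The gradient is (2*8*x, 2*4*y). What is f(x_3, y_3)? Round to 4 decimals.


Gradient descent on f(x,y) = 8*x^2 + 4*y^2.
Starting point: (-0.8992, 3.1711), alpha = 0.02
Step 1: grad_x = 2*8*-0.8992 = -14.3872, grad_y = 2*4*3.1711 = 25.3688
  x_1 = -0.8992 - 0.02*-14.3872 = -0.6115
  y_1 = 3.1711 - 0.02*25.3688 = 2.6637
Step 2: grad_x = 2*8*-0.6115 = -9.7833, grad_y = 2*4*2.6637 = 21.3098
  x_2 = -0.6115 - 0.02*-9.7833 = -0.4158
  y_2 = 2.6637 - 0.02*21.3098 = 2.2375
Step 3: grad_x = 2*8*-0.4158 = -6.6526, grad_y = 2*4*2.2375 = 17.9002
  x_3 = -0.4158 - 0.02*-6.6526 = -0.2827
  y_3 = 2.2375 - 0.02*17.9002 = 1.8795
f(-0.2827, 1.8795) = 8*(-0.2827)^2 + 4*1.8795^2 = 14.77


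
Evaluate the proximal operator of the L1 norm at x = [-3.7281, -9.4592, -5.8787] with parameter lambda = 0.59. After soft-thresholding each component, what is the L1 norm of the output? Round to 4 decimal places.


Soft-thresholding with lambda = 0.59:
prox(-3.7281) = sign(-3.7281)*max(|-3.7281| - 0.59, 0) = -3.1381
prox(-9.4592) = sign(-9.4592)*max(|-9.4592| - 0.59, 0) = -8.8692
prox(-5.8787) = sign(-5.8787)*max(|-5.8787| - 0.59, 0) = -5.2887
prox(x) = [-3.1381, -8.8692, -5.2887]
||prox(x)||_1 = 3.1381 + 8.8692 + 5.2887 = 17.296


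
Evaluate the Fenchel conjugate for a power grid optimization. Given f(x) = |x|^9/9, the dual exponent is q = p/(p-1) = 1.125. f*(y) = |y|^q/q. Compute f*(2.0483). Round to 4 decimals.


The conjugate exponent q satisfies 1/p + 1/q = 1.
p = 9, so q = 9/(9 - 1) = 1.125
|y|^q = 2.0483^1.125 = 2.2404
f*(2.0483) = 2.2404 / 1.125 = 1.9914


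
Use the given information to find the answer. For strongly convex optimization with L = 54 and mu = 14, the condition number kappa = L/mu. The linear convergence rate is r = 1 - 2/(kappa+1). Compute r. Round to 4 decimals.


Step 1: Compute the condition number.
kappa = L/mu = 54/14 = 3.8571
Step 2: Compute the convergence rate.
r = 1 - 2/(kappa + 1) = 1 - 2*mu/(L + mu) = (L - mu)/(L + mu) = 40/68 = 0.5882


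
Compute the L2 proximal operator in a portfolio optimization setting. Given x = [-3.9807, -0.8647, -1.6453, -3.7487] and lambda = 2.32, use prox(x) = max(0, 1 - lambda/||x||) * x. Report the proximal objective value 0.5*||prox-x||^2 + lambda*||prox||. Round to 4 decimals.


Step 1: Compute ||x||.
||x|| = 5.7752
Step 2: Compute scaling factor.
scale = max(0, 1 - 2.32/5.7752) = 0.5983
Step 3: prox(x) = [-2.3816, -0.5173, -0.9844, -2.2428]
||prox(x)|| = 3.4552
Step 4: Proximal objective.
0.5*||prox-x||^2 = 2.6912
lambda*||prox|| = 8.0161
Total = 10.7074
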